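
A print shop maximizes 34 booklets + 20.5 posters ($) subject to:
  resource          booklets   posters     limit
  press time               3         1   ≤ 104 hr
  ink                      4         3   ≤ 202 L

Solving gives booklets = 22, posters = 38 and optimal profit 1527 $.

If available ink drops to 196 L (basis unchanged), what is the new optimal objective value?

1494

At the optimum: press time uses 104 of 104 (binding); ink uses 202 of 202 (binding).
The binding rows give the dual system: 3·y_press time + 4·y_ink = 34 and 1·y_press time + 3·y_ink = 20.5.
This yields shadow prices y_press time = 4, y_ink = 5.5.
Δz = y_ink·Δb = 5.5 × (-6) = -33, so new z* = 1527 − 33 = 1494.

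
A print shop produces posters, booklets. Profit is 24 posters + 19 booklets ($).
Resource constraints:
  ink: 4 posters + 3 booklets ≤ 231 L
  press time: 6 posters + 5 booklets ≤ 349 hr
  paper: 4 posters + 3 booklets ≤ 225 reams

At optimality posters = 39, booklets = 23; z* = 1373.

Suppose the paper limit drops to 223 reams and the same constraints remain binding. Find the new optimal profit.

1367

Binding: press time and paper. Non-binding: ink (6 unused).
Slack constraints have shadow price 0 (complementary slackness).
The binding rows give the dual system: 6·y_press time + 4·y_paper = 24 and 5·y_press time + 3·y_paper = 19.
This yields shadow prices y_press time = 2, y_paper = 3.
Δz = y_paper·Δb = 3 × (-2) = -6, so new z* = 1373 − 6 = 1367.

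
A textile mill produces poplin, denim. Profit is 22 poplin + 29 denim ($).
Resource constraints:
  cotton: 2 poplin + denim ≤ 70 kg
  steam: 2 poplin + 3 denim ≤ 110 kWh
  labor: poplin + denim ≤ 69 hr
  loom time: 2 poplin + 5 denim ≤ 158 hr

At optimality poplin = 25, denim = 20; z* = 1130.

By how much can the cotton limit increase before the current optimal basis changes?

40

Binding constraints: cotton, steam. The basis is B = [[2,1],[2,3]] with det 4.
Per unit increase in cotton, x* moves by d = (0.75, -0.5).
The basis stays optimal until denim reaches 0; allowable increase = 40 kg.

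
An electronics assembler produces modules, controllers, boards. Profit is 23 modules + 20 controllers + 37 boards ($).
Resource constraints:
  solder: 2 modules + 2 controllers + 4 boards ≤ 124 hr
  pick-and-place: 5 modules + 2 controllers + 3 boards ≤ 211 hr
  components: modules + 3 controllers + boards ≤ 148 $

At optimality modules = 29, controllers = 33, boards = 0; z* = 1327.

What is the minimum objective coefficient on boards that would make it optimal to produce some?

At the optimum: solder uses 124 of 124 (binding); pick-and-place uses 211 of 211 (binding); components uses 128 of 148 (slack = 20).
By complementary slackness, y = 0 for the non-binding constraint.
From A_Bᵀ y = c: 2·y_solder + 5·y_pick-and-place = 23; 2·y_solder + 2·y_pick-and-place = 20.
This yields shadow prices y_solder = 9, y_pick-and-place = 1.
boards enters the basis when its profit ≥ yᵀa₃ = 9·4 + 1·3 = 39.

39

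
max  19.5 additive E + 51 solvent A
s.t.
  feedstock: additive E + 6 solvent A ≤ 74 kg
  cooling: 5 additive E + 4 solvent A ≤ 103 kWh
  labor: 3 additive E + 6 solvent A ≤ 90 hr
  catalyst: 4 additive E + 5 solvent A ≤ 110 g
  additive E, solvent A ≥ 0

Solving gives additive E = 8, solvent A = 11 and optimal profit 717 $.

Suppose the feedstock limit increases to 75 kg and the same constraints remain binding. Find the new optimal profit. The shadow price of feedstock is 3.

720

Δb = 1, so new z* = 717 + (3)·(1) = 717 + 3 = 720.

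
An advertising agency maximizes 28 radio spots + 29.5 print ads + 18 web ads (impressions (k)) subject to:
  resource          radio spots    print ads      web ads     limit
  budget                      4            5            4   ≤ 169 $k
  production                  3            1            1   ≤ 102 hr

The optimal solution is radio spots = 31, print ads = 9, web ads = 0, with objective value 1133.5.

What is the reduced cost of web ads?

Both budget and production are binding at x*.
From A_Bᵀ y = c: 4·y_budget + 3·y_production = 28; 5·y_budget + 1·y_production = 29.5.
Solving: y_budget = 5.5, y_production = 2.
Reduced cost of web ads: c₃ − yᵀa₃ = 18 − (5.5·4 + 2·1) = 18 − 24 = -6.

-6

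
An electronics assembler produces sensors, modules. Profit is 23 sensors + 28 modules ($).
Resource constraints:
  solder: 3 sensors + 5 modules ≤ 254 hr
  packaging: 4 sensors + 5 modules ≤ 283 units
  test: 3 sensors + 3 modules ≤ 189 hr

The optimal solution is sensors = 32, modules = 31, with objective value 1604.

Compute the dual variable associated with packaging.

Check each constraint at x*: solder 251/254 (slack 3); packaging 283/283 (tight); test 189/189 (tight).
Slack constraints have shadow price 0 (complementary slackness).
From A_Bᵀ y = c: 4·y_packaging + 3·y_test = 23; 5·y_packaging + 3·y_test = 28.
→ y_packaging = 5 and y_test = 1.
Shadow price of packaging = 5.

5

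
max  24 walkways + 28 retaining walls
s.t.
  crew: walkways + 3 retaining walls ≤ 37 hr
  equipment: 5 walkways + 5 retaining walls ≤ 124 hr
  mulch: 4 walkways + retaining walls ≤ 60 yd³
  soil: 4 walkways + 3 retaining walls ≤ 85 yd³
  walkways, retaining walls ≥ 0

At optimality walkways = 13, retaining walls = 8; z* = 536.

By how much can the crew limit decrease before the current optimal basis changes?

Binding constraints: crew, mulch. The basis is B = [[1,3],[4,1]] with det -11.
Per unit decrease in crew, x* moves by d = (0.0909, -0.3636).
The basis stays optimal until retaining walls reaches 0; allowable decrease = 22 hr.

22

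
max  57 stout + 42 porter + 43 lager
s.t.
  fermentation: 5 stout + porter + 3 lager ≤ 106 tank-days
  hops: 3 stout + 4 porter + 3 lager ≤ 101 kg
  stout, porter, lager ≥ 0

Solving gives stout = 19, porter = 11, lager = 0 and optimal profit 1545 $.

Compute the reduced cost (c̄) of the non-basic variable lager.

Both fermentation and hops are binding at x*.
The binding rows give the dual system: 5·y_fermentation + 3·y_hops = 57 and 1·y_fermentation + 4·y_hops = 42.
→ y_fermentation = 6 and y_hops = 9.
Reduced cost of lager: c₃ − yᵀa₃ = 43 − (6·3 + 9·3) = 43 − 45 = -2.

-2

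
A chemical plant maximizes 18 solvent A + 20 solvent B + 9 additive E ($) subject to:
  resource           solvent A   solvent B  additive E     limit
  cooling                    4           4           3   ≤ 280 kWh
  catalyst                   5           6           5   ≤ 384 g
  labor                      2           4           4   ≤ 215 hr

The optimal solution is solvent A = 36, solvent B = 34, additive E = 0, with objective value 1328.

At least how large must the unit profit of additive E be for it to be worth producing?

16

Check each constraint at x*: cooling 280/280 (tight); catalyst 384/384 (tight); labor 208/215 (slack 7).
Since labor is not tight, its dual is 0.
From A_Bᵀ y = c: 4·y_cooling + 5·y_catalyst = 18; 4·y_cooling + 6·y_catalyst = 20.
Solving: y_cooling = 2, y_catalyst = 2.
additive E enters the basis when its profit ≥ yᵀa₃ = 2·3 + 2·5 = 16.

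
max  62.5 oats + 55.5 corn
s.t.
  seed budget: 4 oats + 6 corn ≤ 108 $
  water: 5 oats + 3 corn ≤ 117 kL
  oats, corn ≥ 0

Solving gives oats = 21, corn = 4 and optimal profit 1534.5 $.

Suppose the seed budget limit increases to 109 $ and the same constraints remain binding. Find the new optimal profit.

1539.5

Check each constraint at x*: seed budget 108/108 (tight); water 117/117 (tight).
From A_Bᵀ y = c: 4·y_seed budget + 5·y_water = 62.5; 6·y_seed budget + 3·y_water = 55.5.
Solving: y_seed budget = 5, y_water = 8.5.
Δz = y_seed budget·Δb = 5 × (1) = 5, so new z* = 1534.5 + 5 = 1539.5.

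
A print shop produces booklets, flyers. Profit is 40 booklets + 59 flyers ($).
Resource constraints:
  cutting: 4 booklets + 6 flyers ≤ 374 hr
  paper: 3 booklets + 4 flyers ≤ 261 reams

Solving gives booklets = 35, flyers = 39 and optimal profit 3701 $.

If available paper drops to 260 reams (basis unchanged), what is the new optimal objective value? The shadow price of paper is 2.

Δb = -1, so new z* = 3701 + (2)·(-1) = 3701 − 2 = 3699.

3699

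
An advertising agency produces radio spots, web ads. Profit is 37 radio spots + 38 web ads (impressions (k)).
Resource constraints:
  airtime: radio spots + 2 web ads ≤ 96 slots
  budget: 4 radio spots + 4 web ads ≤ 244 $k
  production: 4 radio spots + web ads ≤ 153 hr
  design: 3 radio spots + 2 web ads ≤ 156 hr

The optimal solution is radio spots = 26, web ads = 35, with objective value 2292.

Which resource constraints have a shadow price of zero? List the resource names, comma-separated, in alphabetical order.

design, production

airtime: 96/96 (binding)
budget: 244/244 (binding)
production: 139/153 (slack 14)
design: 148/156 (slack 8)
By complementary slackness, a constraint with positive slack has shadow price 0 → design, production.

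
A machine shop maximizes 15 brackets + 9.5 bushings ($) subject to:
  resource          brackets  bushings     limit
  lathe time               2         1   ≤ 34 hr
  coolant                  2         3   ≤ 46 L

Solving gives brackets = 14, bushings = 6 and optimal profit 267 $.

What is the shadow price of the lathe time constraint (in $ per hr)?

6.5

At the optimum: lathe time uses 34 of 34 (binding); coolant uses 46 of 46 (binding).
From A_Bᵀ y = c: 2·y_lathe time + 2·y_coolant = 15; 1·y_lathe time + 3·y_coolant = 9.5.
Solving: y_lathe time = 6.5, y_coolant = 1.
Shadow price of lathe time = 6.5.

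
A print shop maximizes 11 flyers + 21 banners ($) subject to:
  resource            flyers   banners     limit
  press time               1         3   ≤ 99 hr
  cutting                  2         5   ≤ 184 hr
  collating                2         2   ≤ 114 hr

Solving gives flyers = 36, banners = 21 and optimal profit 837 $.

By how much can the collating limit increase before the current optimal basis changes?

28

Binding constraints: press time, collating. The basis is B = [[1,3],[2,2]] with det -4.
Per unit increase in collating, x* moves by d = (0.75, -0.25).
The basis stays optimal until cutting becomes binding; allowable increase = 28 hr.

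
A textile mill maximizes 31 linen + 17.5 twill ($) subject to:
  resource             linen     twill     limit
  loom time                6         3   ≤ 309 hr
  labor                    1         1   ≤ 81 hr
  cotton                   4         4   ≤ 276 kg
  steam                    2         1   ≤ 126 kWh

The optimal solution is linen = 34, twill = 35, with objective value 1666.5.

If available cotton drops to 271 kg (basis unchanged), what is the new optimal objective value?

1661.5

At the optimum: loom time uses 309 of 309 (binding); labor uses 69 of 81 (slack = 12); cotton uses 276 of 276 (binding); steam uses 103 of 126 (slack = 23).
By complementary slackness, y = 0 for the non-binding constraints.
The binding rows give the dual system: 6·y_loom time + 4·y_cotton = 31 and 3·y_loom time + 4·y_cotton = 17.5.
This yields shadow prices y_loom time = 4.5, y_cotton = 1.
Δz = y_cotton·Δb = 1 × (-5) = -5, so new z* = 1666.5 − 5 = 1661.5.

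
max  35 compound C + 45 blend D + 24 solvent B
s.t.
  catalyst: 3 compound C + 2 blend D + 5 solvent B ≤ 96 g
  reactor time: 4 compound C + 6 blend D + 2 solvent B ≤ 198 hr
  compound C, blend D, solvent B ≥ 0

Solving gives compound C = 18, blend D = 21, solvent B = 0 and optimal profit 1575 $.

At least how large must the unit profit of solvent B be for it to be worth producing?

At the optimum: catalyst uses 96 of 96 (binding); reactor time uses 198 of 198 (binding).
From A_Bᵀ y = c: 3·y_catalyst + 4·y_reactor time = 35; 2·y_catalyst + 6·y_reactor time = 45.
This yields shadow prices y_catalyst = 3, y_reactor time = 6.5.
solvent B enters the basis when its profit ≥ yᵀa₃ = 3·5 + 6.5·2 = 28.

28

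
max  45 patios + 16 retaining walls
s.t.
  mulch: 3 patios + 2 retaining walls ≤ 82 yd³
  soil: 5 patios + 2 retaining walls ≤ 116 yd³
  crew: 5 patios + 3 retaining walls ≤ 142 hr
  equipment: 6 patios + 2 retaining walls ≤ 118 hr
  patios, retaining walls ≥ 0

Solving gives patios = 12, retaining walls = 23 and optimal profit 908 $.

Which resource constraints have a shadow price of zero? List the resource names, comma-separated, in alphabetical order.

crew, soil

mulch: 82/82 (binding)
soil: 106/116 (slack 10)
crew: 129/142 (slack 13)
equipment: 118/118 (binding)
By complementary slackness, a constraint with positive slack has shadow price 0 → crew, soil.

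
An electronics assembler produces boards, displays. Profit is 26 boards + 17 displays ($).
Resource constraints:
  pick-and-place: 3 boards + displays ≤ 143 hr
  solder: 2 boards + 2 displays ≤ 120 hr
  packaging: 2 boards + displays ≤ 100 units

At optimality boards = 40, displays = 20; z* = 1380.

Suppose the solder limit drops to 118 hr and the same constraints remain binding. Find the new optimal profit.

Binding: solder and packaging. Non-binding: pick-and-place (3 unused).
By complementary slackness, y = 0 for the non-binding constraint.
From A_Bᵀ y = c: 2·y_solder + 2·y_packaging = 26; 2·y_solder + 1·y_packaging = 17.
→ y_solder = 4 and y_packaging = 9.
Δz = y_solder·Δb = 4 × (-2) = -8, so new z* = 1380 − 8 = 1372.

1372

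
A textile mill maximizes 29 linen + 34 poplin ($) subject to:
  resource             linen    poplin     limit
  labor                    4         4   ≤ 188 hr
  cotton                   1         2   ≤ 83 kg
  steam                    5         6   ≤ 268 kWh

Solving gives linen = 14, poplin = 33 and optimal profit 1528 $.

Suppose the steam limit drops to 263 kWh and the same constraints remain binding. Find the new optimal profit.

Check each constraint at x*: labor 188/188 (tight); cotton 80/83 (slack 3); steam 268/268 (tight).
Since cotton is not tight, its dual is 0.
The binding rows give the dual system: 4·y_labor + 5·y_steam = 29 and 4·y_labor + 6·y_steam = 34.
This yields shadow prices y_labor = 1, y_steam = 5.
Δz = y_steam·Δb = 5 × (-5) = -25, so new z* = 1528 − 25 = 1503.

1503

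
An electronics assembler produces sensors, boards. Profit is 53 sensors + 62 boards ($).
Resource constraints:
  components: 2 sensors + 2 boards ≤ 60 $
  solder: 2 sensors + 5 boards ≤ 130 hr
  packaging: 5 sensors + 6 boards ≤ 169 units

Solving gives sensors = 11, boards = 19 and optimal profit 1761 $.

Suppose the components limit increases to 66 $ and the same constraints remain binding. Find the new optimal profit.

1785

At the optimum: components uses 60 of 60 (binding); solder uses 117 of 130 (slack = 13); packaging uses 169 of 169 (binding).
Since solder is not tight, its dual is 0.
From A_Bᵀ y = c: 2·y_components + 5·y_packaging = 53; 2·y_components + 6·y_packaging = 62.
→ y_components = 4 and y_packaging = 9.
Δz = y_components·Δb = 4 × (6) = 24, so new z* = 1761 + 24 = 1785.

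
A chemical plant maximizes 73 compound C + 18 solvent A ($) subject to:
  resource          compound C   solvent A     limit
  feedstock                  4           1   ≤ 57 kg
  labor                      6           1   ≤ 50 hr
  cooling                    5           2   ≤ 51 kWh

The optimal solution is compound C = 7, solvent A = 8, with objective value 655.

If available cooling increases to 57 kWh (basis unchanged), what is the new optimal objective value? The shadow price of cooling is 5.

685

Δb = 6, so new z* = 655 + (5)·(6) = 655 + 30 = 685.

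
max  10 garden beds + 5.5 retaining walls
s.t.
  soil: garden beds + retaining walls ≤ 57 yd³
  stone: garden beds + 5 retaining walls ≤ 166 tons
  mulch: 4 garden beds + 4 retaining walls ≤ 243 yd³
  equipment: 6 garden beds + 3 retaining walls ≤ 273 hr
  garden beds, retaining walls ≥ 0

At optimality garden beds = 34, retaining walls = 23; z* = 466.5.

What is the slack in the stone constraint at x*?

17

stone used = 1·34 + 5·23 = 149; slack = 166 − 149 = 17.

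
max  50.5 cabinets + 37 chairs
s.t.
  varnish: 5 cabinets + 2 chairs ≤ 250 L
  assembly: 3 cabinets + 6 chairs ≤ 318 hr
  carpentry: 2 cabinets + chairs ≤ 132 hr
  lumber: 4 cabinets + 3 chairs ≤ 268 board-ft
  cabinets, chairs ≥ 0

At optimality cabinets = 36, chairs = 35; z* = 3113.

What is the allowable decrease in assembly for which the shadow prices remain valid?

168

Binding constraints: varnish, assembly. The basis is B = [[5,2],[3,6]] with det 24.
Per unit decrease in assembly, x* moves by d = (0.0833, -0.2083).
The basis stays optimal until chairs reaches 0; allowable decrease = 168 hr.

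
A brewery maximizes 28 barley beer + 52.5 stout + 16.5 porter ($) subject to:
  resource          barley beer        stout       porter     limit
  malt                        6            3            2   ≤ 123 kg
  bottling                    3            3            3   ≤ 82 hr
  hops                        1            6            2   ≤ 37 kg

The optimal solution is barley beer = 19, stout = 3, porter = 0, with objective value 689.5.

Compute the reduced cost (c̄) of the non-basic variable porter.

-4.5

Binding: malt and hops. Non-binding: bottling (16 unused).
Since bottling is not tight, its dual is 0.
From A_Bᵀ y = c: 6·y_malt + 1·y_hops = 28; 3·y_malt + 6·y_hops = 52.5.
This yields shadow prices y_malt = 3.5, y_hops = 7.
Reduced cost of porter: c₃ − yᵀa₃ = 16.5 − (3.5·2 + 7·2) = 16.5 − 21 = -4.5.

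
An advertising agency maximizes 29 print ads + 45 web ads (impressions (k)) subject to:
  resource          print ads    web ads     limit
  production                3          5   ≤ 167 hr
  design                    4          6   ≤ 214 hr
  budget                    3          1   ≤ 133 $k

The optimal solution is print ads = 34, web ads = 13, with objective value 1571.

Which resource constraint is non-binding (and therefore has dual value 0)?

budget

production: 167/167 (binding)
design: 214/214 (binding)
budget: 115/133 (slack 18)
By complementary slackness, a constraint with positive slack has shadow price 0 → budget.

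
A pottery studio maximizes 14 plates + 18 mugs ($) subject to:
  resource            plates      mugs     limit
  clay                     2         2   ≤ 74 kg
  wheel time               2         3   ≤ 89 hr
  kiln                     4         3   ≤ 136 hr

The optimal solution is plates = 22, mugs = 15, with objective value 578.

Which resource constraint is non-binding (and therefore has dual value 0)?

kiln

clay: 74/74 (binding)
wheel time: 89/89 (binding)
kiln: 133/136 (slack 3)
By complementary slackness, a constraint with positive slack has shadow price 0 → kiln.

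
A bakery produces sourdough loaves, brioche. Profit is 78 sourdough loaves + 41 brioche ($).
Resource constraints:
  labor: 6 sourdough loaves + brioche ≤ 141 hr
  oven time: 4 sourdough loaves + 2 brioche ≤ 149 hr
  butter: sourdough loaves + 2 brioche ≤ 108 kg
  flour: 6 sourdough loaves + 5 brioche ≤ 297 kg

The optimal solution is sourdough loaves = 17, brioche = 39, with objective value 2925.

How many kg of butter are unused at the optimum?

13

butter used = 1·17 + 2·39 = 95; slack = 108 − 95 = 13.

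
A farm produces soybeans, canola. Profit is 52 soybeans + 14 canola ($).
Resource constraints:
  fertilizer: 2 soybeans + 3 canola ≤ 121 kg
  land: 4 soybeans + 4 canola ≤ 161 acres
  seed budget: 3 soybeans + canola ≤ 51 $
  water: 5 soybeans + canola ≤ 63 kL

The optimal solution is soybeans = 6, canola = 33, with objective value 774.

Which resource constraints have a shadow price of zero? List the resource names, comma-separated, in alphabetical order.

fertilizer, land

fertilizer: 111/121 (slack 10)
land: 156/161 (slack 5)
seed budget: 51/51 (binding)
water: 63/63 (binding)
By complementary slackness, a constraint with positive slack has shadow price 0 → fertilizer, land.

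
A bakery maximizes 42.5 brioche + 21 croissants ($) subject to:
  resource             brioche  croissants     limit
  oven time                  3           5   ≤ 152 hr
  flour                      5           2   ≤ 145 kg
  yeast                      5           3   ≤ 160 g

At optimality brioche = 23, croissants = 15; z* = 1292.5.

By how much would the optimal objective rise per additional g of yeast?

4

Binding: flour and yeast. Non-binding: oven time (8 unused).
Slack constraints have shadow price 0 (complementary slackness).
From A_Bᵀ y = c: 5·y_flour + 5·y_yeast = 42.5; 2·y_flour + 3·y_yeast = 21.
This yields shadow prices y_flour = 4.5, y_yeast = 4.
Shadow price of yeast = 4.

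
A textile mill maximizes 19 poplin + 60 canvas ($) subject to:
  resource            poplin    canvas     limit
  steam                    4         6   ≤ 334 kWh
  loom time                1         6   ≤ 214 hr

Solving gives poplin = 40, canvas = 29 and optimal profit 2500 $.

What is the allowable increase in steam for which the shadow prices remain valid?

522

Binding constraints: steam, loom time. The basis is B = [[4,6],[1,6]] with det 18.
Per unit increase in steam, x* moves by d = (0.3333, -0.0556).
The basis stays optimal until canvas reaches 0; allowable increase = 522 kWh.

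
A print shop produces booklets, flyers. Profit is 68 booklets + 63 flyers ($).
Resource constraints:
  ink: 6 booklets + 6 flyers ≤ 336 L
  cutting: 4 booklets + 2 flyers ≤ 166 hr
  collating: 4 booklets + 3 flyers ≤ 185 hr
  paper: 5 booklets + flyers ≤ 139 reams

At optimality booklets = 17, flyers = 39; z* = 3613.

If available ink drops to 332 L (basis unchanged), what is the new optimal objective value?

At the optimum: ink uses 336 of 336 (binding); cutting uses 146 of 166 (slack = 20); collating uses 185 of 185 (binding); paper uses 124 of 139 (slack = 15).
Slack constraints have shadow price 0 (complementary slackness).
From A_Bᵀ y = c: 6·y_ink + 4·y_collating = 68; 6·y_ink + 3·y_collating = 63.
→ y_ink = 8 and y_collating = 5.
Δz = y_ink·Δb = 8 × (-4) = -32, so new z* = 3613 − 32 = 3581.

3581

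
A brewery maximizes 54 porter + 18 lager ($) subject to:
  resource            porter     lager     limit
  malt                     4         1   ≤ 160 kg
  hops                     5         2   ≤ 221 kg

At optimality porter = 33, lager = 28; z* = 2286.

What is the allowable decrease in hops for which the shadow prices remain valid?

21

Binding constraints: malt, hops. The basis is B = [[4,1],[5,2]] with det 3.
Per unit decrease in hops, x* moves by d = (0.3333, -1.3333).
The basis stays optimal until lager reaches 0; allowable decrease = 21 kg.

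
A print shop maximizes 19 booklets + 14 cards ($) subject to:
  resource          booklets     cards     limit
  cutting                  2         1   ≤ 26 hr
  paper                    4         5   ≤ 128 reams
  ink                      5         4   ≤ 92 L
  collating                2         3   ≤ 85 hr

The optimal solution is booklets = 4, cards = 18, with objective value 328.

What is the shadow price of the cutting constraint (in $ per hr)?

At the optimum: cutting uses 26 of 26 (binding); paper uses 106 of 128 (slack = 22); ink uses 92 of 92 (binding); collating uses 62 of 85 (slack = 23).
Slack constraints have shadow price 0 (complementary slackness).
Dual feasibility on the basic columns requires 2·y_cutting + 5·y_ink = 19, 1·y_cutting + 4·y_ink = 14.
Solving: y_cutting = 2, y_ink = 3.
Shadow price of cutting = 2.

2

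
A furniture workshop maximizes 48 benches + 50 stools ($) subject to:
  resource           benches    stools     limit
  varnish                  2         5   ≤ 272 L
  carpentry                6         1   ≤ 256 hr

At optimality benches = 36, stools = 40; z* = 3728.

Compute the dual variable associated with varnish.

Both varnish and carpentry are binding at x*.
Dual feasibility on the basic columns requires 2·y_varnish + 6·y_carpentry = 48, 5·y_varnish + 1·y_carpentry = 50.
→ y_varnish = 9 and y_carpentry = 5.
Shadow price of varnish = 9.

9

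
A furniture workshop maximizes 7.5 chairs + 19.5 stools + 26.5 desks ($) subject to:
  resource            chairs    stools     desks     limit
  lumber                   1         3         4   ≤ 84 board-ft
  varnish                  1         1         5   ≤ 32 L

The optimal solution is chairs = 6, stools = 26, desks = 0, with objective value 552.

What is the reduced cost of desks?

At the optimum: lumber uses 84 of 84 (binding); varnish uses 32 of 32 (binding).
From A_Bᵀ y = c: 1·y_lumber + 1·y_varnish = 7.5; 3·y_lumber + 1·y_varnish = 19.5.
→ y_lumber = 6 and y_varnish = 1.5.
Reduced cost of desks: c₃ − yᵀa₃ = 26.5 − (6·4 + 1.5·5) = 26.5 − 31.5 = -5.

-5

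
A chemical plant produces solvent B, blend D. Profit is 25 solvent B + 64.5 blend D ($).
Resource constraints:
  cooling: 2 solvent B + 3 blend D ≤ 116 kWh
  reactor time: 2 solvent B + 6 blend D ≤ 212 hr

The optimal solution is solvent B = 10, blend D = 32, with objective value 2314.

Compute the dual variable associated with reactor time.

Both cooling and reactor time are binding at x*.
From A_Bᵀ y = c: 2·y_cooling + 2·y_reactor time = 25; 3·y_cooling + 6·y_reactor time = 64.5.
Solving: y_cooling = 3.5, y_reactor time = 9.
Shadow price of reactor time = 9.

9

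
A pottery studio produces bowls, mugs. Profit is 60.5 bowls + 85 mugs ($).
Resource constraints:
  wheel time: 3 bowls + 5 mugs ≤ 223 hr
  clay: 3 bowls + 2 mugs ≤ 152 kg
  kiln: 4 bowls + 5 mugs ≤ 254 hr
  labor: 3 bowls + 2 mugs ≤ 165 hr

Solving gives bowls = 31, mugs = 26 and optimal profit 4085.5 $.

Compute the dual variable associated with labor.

Check each constraint at x*: wheel time 223/223 (tight); clay 145/152 (slack 7); kiln 254/254 (tight); labor 145/165 (slack 20).
Slack constraints have shadow price 0 (complementary slackness).
Dual feasibility on the basic columns requires 3·y_wheel time + 4·y_kiln = 60.5, 5·y_wheel time + 5·y_kiln = 85.
Solving: y_wheel time = 7.5, y_kiln = 9.5.
Shadow price of labor = 0.

0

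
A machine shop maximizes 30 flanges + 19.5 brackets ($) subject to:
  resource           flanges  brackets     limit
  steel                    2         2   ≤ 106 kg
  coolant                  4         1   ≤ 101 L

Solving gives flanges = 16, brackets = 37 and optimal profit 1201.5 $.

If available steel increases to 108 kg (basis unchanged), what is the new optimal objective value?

1217.5

Check each constraint at x*: steel 106/106 (tight); coolant 101/101 (tight).
From A_Bᵀ y = c: 2·y_steel + 4·y_coolant = 30; 2·y_steel + 1·y_coolant = 19.5.
Solving: y_steel = 8, y_coolant = 3.5.
Δz = y_steel·Δb = 8 × (2) = 16, so new z* = 1201.5 + 16 = 1217.5.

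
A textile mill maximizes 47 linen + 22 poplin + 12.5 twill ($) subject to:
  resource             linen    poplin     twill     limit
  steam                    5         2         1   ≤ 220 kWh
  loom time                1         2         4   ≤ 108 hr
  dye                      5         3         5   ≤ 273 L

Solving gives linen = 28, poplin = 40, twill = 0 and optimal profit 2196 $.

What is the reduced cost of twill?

At the optimum: steam uses 220 of 220 (binding); loom time uses 108 of 108 (binding); dye uses 260 of 273 (slack = 13).
Slack constraints have shadow price 0 (complementary slackness).
The binding rows give the dual system: 5·y_steam + 1·y_loom time = 47 and 2·y_steam + 2·y_loom time = 22.
This yields shadow prices y_steam = 9, y_loom time = 2.
Reduced cost of twill: c₃ − yᵀa₃ = 12.5 − (9·1 + 2·4) = 12.5 − 17 = -4.5.

-4.5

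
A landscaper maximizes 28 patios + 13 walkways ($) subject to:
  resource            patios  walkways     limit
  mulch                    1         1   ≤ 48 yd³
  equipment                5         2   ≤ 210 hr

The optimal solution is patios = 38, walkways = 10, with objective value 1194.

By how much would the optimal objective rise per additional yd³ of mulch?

Both mulch and equipment are binding at x*.
From A_Bᵀ y = c: 1·y_mulch + 5·y_equipment = 28; 1·y_mulch + 2·y_equipment = 13.
Solving: y_mulch = 3, y_equipment = 5.
Shadow price of mulch = 3.

3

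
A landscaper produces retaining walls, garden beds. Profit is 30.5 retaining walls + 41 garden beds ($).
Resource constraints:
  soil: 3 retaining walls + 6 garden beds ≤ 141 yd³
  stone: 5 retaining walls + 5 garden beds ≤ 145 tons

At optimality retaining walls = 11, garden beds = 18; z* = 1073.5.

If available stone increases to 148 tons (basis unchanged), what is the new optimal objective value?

Check each constraint at x*: soil 141/141 (tight); stone 145/145 (tight).
From A_Bᵀ y = c: 3·y_soil + 5·y_stone = 30.5; 6·y_soil + 5·y_stone = 41.
This yields shadow prices y_soil = 3.5, y_stone = 4.
Δz = y_stone·Δb = 4 × (3) = 12, so new z* = 1073.5 + 12 = 1085.5.

1085.5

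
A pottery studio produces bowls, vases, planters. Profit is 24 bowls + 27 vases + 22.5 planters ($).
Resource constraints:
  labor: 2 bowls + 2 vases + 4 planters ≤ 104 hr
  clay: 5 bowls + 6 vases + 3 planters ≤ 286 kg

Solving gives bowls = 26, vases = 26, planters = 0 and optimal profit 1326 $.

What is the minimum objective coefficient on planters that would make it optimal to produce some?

27

Check each constraint at x*: labor 104/104 (tight); clay 286/286 (tight).
Dual feasibility on the basic columns requires 2·y_labor + 5·y_clay = 24, 2·y_labor + 6·y_clay = 27.
Solving: y_labor = 4.5, y_clay = 3.
planters enters the basis when its profit ≥ yᵀa₃ = 4.5·4 + 3·3 = 27.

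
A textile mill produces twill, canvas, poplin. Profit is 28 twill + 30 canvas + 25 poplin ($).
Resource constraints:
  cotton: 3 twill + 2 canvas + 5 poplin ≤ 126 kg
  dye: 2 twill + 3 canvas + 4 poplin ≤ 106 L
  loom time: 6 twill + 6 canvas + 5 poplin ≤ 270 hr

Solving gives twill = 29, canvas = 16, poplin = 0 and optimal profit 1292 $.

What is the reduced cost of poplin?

-3

Check each constraint at x*: cotton 119/126 (slack 7); dye 106/106 (tight); loom time 270/270 (tight).
Since cotton is not tight, its dual is 0.
The binding rows give the dual system: 2·y_dye + 6·y_loom time = 28 and 3·y_dye + 6·y_loom time = 30.
→ y_dye = 2 and y_loom time = 4.
Reduced cost of poplin: c₃ − yᵀa₃ = 25 − (2·4 + 4·5) = 25 − 28 = -3.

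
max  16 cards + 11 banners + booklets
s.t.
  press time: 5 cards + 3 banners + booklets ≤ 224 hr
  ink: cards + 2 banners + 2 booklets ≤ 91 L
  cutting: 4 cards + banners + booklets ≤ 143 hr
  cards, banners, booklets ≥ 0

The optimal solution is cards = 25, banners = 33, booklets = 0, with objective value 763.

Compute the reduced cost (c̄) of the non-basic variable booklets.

Binding: press time and ink. Non-binding: cutting (10 unused).
Slack constraints have shadow price 0 (complementary slackness).
The binding rows give the dual system: 5·y_press time + 1·y_ink = 16 and 3·y_press time + 2·y_ink = 11.
Solving: y_press time = 3, y_ink = 1.
Reduced cost of booklets: c₃ − yᵀa₃ = 1 − (3·1 + 1·2) = 1 − 5 = -4.

-4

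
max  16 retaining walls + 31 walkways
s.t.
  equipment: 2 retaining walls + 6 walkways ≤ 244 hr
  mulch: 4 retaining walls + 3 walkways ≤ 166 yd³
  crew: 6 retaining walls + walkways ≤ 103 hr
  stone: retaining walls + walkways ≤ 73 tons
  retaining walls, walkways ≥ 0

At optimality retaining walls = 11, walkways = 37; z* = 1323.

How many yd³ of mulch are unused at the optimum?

mulch used = 4·11 + 3·37 = 155; slack = 166 − 155 = 11.

11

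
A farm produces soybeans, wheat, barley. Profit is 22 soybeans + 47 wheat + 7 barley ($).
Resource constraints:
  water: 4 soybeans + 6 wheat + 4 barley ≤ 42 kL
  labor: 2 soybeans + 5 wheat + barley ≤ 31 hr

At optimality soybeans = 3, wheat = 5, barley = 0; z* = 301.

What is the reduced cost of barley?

At the optimum: water uses 42 of 42 (binding); labor uses 31 of 31 (binding).
Dual feasibility on the basic columns requires 4·y_water + 2·y_labor = 22, 6·y_water + 5·y_labor = 47.
Solving: y_water = 2, y_labor = 7.
Reduced cost of barley: c₃ − yᵀa₃ = 7 − (2·4 + 7·1) = 7 − 15 = -8.

-8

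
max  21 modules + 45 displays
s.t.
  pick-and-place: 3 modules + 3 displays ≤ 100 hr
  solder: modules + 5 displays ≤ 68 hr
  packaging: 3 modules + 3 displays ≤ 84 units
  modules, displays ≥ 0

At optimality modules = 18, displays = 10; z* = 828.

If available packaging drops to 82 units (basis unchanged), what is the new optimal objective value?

818

At the optimum: pick-and-place uses 84 of 100 (slack = 16); solder uses 68 of 68 (binding); packaging uses 84 of 84 (binding).
By complementary slackness, y = 0 for the non-binding constraint.
Dual feasibility on the basic columns requires 1·y_solder + 3·y_packaging = 21, 5·y_solder + 3·y_packaging = 45.
→ y_solder = 6 and y_packaging = 5.
Δz = y_packaging·Δb = 5 × (-2) = -10, so new z* = 828 − 10 = 818.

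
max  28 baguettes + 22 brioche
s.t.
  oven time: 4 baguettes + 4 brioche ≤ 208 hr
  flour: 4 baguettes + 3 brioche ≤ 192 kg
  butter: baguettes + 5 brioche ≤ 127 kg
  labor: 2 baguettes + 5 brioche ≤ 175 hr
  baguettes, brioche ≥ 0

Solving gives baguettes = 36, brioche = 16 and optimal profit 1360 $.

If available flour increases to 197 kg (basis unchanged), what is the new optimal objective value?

At the optimum: oven time uses 208 of 208 (binding); flour uses 192 of 192 (binding); butter uses 116 of 127 (slack = 11); labor uses 152 of 175 (slack = 23).
By complementary slackness, y = 0 for the non-binding constraints.
From A_Bᵀ y = c: 4·y_oven time + 4·y_flour = 28; 4·y_oven time + 3·y_flour = 22.
Solving: y_oven time = 1, y_flour = 6.
Δz = y_flour·Δb = 6 × (5) = 30, so new z* = 1360 + 30 = 1390.

1390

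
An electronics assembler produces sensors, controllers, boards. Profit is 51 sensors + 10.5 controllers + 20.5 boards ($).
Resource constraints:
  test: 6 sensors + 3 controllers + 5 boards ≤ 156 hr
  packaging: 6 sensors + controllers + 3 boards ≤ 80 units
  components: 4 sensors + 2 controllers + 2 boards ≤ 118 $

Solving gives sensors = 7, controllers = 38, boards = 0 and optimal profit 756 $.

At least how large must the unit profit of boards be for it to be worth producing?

27.5

At the optimum: test uses 156 of 156 (binding); packaging uses 80 of 80 (binding); components uses 104 of 118 (slack = 14).
Slack constraints have shadow price 0 (complementary slackness).
The binding rows give the dual system: 6·y_test + 6·y_packaging = 51 and 3·y_test + 1·y_packaging = 10.5.
This yields shadow prices y_test = 1, y_packaging = 7.5.
boards enters the basis when its profit ≥ yᵀa₃ = 1·5 + 7.5·3 = 27.5.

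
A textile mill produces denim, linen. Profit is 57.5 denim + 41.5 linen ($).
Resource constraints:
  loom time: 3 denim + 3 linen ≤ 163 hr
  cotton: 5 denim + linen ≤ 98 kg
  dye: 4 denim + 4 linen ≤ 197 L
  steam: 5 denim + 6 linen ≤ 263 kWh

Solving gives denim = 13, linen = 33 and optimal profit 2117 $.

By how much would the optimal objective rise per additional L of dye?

0

At the optimum: loom time uses 138 of 163 (slack = 25); cotton uses 98 of 98 (binding); dye uses 184 of 197 (slack = 13); steam uses 263 of 263 (binding).
By complementary slackness, y = 0 for the non-binding constraints.
Dual feasibility on the basic columns requires 5·y_cotton + 5·y_steam = 57.5, 1·y_cotton + 6·y_steam = 41.5.
→ y_cotton = 5.5 and y_steam = 6.
Shadow price of dye = 0.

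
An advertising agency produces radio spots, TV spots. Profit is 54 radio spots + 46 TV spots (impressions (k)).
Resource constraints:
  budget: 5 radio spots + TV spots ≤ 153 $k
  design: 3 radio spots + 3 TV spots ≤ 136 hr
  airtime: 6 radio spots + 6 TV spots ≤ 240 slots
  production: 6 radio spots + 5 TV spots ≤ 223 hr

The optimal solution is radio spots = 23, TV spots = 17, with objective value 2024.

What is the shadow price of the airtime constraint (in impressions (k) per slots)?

1

Check each constraint at x*: budget 132/153 (slack 21); design 120/136 (slack 16); airtime 240/240 (tight); production 223/223 (tight).
Since budget, design are not tight, their duals are 0.
The binding rows give the dual system: 6·y_airtime + 6·y_production = 54 and 6·y_airtime + 5·y_production = 46.
→ y_airtime = 1 and y_production = 8.
Shadow price of airtime = 1.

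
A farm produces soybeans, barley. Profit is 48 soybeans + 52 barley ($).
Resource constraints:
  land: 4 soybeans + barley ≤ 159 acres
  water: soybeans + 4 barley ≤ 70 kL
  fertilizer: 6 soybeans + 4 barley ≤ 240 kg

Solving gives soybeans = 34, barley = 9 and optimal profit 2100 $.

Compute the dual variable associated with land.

0

Binding: water and fertilizer. Non-binding: land (14 unused).
Slack constraints have shadow price 0 (complementary slackness).
Dual feasibility on the basic columns requires 1·y_water + 6·y_fertilizer = 48, 4·y_water + 4·y_fertilizer = 52.
This yields shadow prices y_water = 6, y_fertilizer = 7.
Shadow price of land = 0.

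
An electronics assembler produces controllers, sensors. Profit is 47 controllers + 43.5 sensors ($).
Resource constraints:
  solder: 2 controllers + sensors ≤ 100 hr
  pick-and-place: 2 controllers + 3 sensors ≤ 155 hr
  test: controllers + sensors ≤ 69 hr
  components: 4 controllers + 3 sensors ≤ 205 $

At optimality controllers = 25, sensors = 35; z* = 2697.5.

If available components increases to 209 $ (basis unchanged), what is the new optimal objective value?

Check each constraint at x*: solder 85/100 (slack 15); pick-and-place 155/155 (tight); test 60/69 (slack 9); components 205/205 (tight).
Since solder, test are not tight, their duals are 0.
From A_Bᵀ y = c: 2·y_pick-and-place + 4·y_components = 47; 3·y_pick-and-place + 3·y_components = 43.5.
Solving: y_pick-and-place = 5.5, y_components = 9.
Δz = y_components·Δb = 9 × (4) = 36, so new z* = 2697.5 + 36 = 2733.5.

2733.5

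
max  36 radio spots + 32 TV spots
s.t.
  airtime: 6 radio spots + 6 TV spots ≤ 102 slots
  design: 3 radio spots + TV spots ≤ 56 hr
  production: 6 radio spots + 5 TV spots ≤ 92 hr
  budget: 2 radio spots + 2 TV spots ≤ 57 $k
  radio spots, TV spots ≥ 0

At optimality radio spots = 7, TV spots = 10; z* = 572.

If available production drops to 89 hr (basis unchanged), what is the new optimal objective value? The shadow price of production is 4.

Δb = -3, so new z* = 572 + (4)·(-3) = 572 − 12 = 560.

560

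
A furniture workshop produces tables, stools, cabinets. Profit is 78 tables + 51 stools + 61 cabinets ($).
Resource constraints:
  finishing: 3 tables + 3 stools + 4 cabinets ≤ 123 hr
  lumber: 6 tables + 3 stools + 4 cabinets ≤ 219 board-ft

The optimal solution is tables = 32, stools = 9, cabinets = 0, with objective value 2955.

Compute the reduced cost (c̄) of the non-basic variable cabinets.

-7

Both finishing and lumber are binding at x*.
From A_Bᵀ y = c: 3·y_finishing + 6·y_lumber = 78; 3·y_finishing + 3·y_lumber = 51.
Solving: y_finishing = 8, y_lumber = 9.
Reduced cost of cabinets: c₃ − yᵀa₃ = 61 − (8·4 + 9·4) = 61 − 68 = -7.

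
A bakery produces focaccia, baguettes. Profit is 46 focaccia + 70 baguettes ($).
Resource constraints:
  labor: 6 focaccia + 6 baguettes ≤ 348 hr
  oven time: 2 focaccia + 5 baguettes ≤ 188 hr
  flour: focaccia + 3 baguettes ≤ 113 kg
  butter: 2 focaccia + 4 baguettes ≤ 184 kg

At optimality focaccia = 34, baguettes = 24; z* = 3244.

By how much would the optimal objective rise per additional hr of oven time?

Check each constraint at x*: labor 348/348 (tight); oven time 188/188 (tight); flour 106/113 (slack 7); butter 164/184 (slack 20).
Slack constraints have shadow price 0 (complementary slackness).
From A_Bᵀ y = c: 6·y_labor + 2·y_oven time = 46; 6·y_labor + 5·y_oven time = 70.
This yields shadow prices y_labor = 5, y_oven time = 8.
Shadow price of oven time = 8.

8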